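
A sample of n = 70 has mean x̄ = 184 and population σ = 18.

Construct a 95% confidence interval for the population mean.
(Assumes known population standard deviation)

Answer: (179.7833, 188.2167)

Derivation:
Confidence level: 95%, α = 0.05
z_0.025 = 1.960
SE = σ/√n = 18/√70 = 2.1514
Margin of error = 1.960 × 2.1514 = 4.2167
CI: x̄ ± margin = 184 ± 4.2167
CI: (179.7833, 188.2167)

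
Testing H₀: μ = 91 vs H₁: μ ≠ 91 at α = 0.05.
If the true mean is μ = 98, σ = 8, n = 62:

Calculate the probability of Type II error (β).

SE = σ/√n = 8/√62 = 1.0160
Critical values: μ₀ ± z_0.025×SE = 91 ± 1.960×1.0160
Acceptance region: (89.0086, 92.9914)
Under H₁ (μ = 98): z_high = (92.9914 - 98)/1.0160 = -4.9297, z_low = (89.0086 - 98)/1.0160 = -8.8498
β = P(not reject | H₁) = Φ(-4.9297) - Φ(-8.8498) ≈ 0.0000

Answer: β ≈ 0.0000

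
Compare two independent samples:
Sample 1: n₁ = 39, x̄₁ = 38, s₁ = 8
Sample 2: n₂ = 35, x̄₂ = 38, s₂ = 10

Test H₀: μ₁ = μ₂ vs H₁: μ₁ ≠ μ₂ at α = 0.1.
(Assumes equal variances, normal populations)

Pooled variance: s²_p = [38×8² + 34×10²]/(72) = 81.0000
s_p = 9.0000
SE = s_p×√(1/n₁ + 1/n₂) = 9.0000×√(1/39 + 1/35) = 2.0955
t = (x̄₁ - x̄₂)/SE = (38 - 38)/2.0955 = 0.0000
df = 72, t-critical = ±1.666
Decision: fail to reject H₀

Answer: t = 0.0000, fail to reject H₀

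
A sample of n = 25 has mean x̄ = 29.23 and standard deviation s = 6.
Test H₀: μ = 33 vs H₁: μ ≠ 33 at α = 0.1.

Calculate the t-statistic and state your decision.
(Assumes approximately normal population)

Answer: t = -3.1417, reject H₀

Derivation:
df = n - 1 = 24
SE = s/√n = 6/√25 = 1.2000
t = (x̄ - μ₀)/SE = (29.23 - 33)/1.2000 = -3.1417
Critical value: t_{0.05,24} = ±1.711
p-value ≈ 0.0044
Decision: reject H₀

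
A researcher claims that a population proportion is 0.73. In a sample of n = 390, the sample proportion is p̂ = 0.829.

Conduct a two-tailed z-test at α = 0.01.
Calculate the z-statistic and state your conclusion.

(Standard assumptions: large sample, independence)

H₀: p = 0.73, H₁: p ≠ 0.73
Standard error: SE = √(p₀(1-p₀)/n) = √(0.73×0.27/390) = 0.022481
z-statistic: z = (p̂ - p₀)/SE = (0.829 - 0.73)/0.022481 = 4.4037
Critical value: z_0.005 = ±2.576
p-value < 0.0001
Decision: reject H₀ at α = 0.01

Answer: z = 4.4037, reject H₀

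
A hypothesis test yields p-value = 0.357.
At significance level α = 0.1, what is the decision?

Compare p-value to α:
0.357 ≥ 0.1
Decision: fail to reject H₀

Answer: fail to reject H₀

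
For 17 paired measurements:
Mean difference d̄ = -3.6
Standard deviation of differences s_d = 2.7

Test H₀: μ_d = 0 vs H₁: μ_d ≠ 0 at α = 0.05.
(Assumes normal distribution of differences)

df = n - 1 = 16
SE = s_d/√n = 2.7/√17 = 0.6548
t = d̄/SE = -3.6/0.6548 = -5.4979
Critical value: t_{0.025,16} = ±2.120
p-value < 0.0001
Decision: reject H₀

Answer: t = -5.4979, reject H₀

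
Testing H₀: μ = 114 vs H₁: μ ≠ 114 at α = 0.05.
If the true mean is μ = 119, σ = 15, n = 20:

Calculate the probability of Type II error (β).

Answer: β ≈ 0.6803

Derivation:
SE = σ/√n = 15/√20 = 3.3541
Critical values: μ₀ ± z_0.025×SE = 114 ± 1.960×3.3541
Acceptance region: (107.4260, 120.5740)
Under H₁ (μ = 119): z_high = (120.5740 - 119)/3.3541 = 0.4693, z_low = (107.4260 - 119)/3.3541 = -3.4507
β = P(not reject | H₁) = Φ(0.4693) - Φ(-3.4507) ≈ 0.6803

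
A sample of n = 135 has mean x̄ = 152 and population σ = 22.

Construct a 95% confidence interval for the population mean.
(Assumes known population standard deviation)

Answer: (148.2887, 155.7113)

Derivation:
Confidence level: 95%, α = 0.05
z_0.025 = 1.960
SE = σ/√n = 22/√135 = 1.8935
Margin of error = 1.960 × 1.8935 = 3.7113
CI: x̄ ± margin = 152 ± 3.7113
CI: (148.2887, 155.7113)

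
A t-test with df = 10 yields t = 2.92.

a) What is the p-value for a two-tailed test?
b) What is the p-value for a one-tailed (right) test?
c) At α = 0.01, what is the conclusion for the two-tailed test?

Using t-distribution with df = 10:
a) Two-tailed: p = 2×P(T > 2.92) = 0.0153
b) One-tailed: p = P(T > 2.92) = 0.0077
c) 0.0153 ≥ 0.01, fail to reject H₀

Answer: a) 0.0153, b) 0.0077, c) fail to reject H₀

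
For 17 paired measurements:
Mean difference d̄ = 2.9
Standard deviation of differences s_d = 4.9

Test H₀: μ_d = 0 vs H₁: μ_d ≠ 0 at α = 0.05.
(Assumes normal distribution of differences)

Answer: t = 2.4403, reject H₀

Derivation:
df = n - 1 = 16
SE = s_d/√n = 4.9/√17 = 1.1884
t = d̄/SE = 2.9/1.1884 = 2.4403
Critical value: t_{0.025,16} = ±2.120
p-value ≈ 0.0267
Decision: reject H₀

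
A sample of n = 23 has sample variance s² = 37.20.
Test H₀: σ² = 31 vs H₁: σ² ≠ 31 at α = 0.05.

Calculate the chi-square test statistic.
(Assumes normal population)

Answer: χ² = 26.4000, fail to reject H₀

Derivation:
df = n - 1 = 22
χ² = (n-1)s²/σ₀² = 22×37.20/31 = 26.4000
Critical values: χ²_{0.975,22} = 10.982, χ²_{0.025,22} = 36.781
Rejection region: χ² < 10.982 or χ² > 36.781
Decision: fail to reject H₀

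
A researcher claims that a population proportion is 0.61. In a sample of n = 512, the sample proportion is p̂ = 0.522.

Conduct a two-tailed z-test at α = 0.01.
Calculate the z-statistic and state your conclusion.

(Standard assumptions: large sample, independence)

Answer: z = -4.0824, reject H₀

Derivation:
H₀: p = 0.61, H₁: p ≠ 0.61
Standard error: SE = √(p₀(1-p₀)/n) = √(0.61×0.39/512) = 0.021556
z-statistic: z = (p̂ - p₀)/SE = (0.522 - 0.61)/0.021556 = -4.0824
Critical value: z_0.005 = ±2.576
p-value < 0.0001
Decision: reject H₀ at α = 0.01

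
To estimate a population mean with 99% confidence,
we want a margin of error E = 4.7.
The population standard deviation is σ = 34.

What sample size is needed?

Answer: n = 348

Derivation:
z_0.005 = 2.576
n = (z×σ/E)² = (2.576×34/4.7)²
n = 347.2593
Round up: n = 348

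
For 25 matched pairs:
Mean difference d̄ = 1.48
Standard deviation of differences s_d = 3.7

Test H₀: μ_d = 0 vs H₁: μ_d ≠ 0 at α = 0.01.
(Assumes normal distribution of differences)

df = n - 1 = 24
SE = s_d/√n = 3.7/√25 = 0.7400
t = d̄/SE = 1.48/0.7400 = 2.0000
Critical value: t_{0.005,24} = ±2.797
p-value ≈ 0.0569
Decision: fail to reject H₀

Answer: t = 2.0000, fail to reject H₀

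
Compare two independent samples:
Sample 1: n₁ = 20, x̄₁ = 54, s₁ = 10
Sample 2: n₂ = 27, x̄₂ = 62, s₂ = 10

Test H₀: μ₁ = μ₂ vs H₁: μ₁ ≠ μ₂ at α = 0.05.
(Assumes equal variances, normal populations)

Answer: t = -2.7117, reject H₀

Derivation:
Pooled variance: s²_p = [19×10² + 26×10²]/(45) = 100.0000
s_p = 10.0000
SE = s_p×√(1/n₁ + 1/n₂) = 10.0000×√(1/20 + 1/27) = 2.9502
t = (x̄₁ - x̄₂)/SE = (54 - 62)/2.9502 = -2.7117
df = 45, t-critical = ±2.014
Decision: reject H₀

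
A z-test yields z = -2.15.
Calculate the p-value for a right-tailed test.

For z = -2.15:
p = P(Z > -2.15) = 1 - Φ(-2.15) = 0.9842

Answer: p-value ≈ 0.9842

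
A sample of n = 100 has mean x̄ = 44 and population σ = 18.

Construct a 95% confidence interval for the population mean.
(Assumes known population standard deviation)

Confidence level: 95%, α = 0.05
z_0.025 = 1.960
SE = σ/√n = 18/√100 = 1.8000
Margin of error = 1.960 × 1.8000 = 3.5280
CI: x̄ ± margin = 44 ± 3.5280
CI: (40.4720, 47.5280)

Answer: (40.4720, 47.5280)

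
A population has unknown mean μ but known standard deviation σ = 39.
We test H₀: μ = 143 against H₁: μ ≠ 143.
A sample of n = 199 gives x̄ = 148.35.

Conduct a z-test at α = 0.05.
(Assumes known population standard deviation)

Standard error: SE = σ/√n = 39/√199 = 2.7646
z-statistic: z = (x̄ - μ₀)/SE = (148.35 - 143)/2.7646 = 1.9352
Critical value: ±1.960
p-value = 0.0530
Decision: fail to reject H₀

Answer: z = 1.9352, fail to reject H₀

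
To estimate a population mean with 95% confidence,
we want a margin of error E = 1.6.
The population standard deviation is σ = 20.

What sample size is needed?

Answer: n = 601

Derivation:
z_0.025 = 1.960
n = (z×σ/E)² = (1.960×20/1.6)²
n = 600.2500
Round up: n = 601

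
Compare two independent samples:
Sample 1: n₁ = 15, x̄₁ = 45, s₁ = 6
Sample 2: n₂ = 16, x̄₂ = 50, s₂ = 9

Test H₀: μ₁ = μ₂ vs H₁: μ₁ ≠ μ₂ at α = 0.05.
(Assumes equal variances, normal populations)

Pooled variance: s²_p = [14×6² + 15×9²]/(29) = 59.2759
s_p = 7.6991
SE = s_p×√(1/n₁ + 1/n₂) = 7.6991×√(1/15 + 1/16) = 2.7670
t = (x̄₁ - x̄₂)/SE = (45 - 50)/2.7670 = -1.8070
df = 29, t-critical = ±2.045
Decision: fail to reject H₀

Answer: t = -1.8070, fail to reject H₀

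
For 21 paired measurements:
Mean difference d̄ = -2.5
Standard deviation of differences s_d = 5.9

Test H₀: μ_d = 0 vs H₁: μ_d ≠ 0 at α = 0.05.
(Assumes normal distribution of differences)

df = n - 1 = 20
SE = s_d/√n = 5.9/√21 = 1.2875
t = d̄/SE = -2.5/1.2875 = -1.9417
Critical value: t_{0.025,20} = ±2.086
p-value ≈ 0.0664
Decision: fail to reject H₀

Answer: t = -1.9417, fail to reject H₀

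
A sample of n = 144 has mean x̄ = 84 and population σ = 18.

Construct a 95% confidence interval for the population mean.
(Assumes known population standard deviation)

Answer: (81.0600, 86.9400)

Derivation:
Confidence level: 95%, α = 0.05
z_0.025 = 1.960
SE = σ/√n = 18/√144 = 1.5000
Margin of error = 1.960 × 1.5000 = 2.9400
CI: x̄ ± margin = 84 ± 2.9400
CI: (81.0600, 86.9400)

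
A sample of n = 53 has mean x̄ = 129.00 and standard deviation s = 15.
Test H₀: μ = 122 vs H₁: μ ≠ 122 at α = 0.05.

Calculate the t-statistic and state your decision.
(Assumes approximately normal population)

Answer: t = 3.3974, reject H₀

Derivation:
df = n - 1 = 52
SE = s/√n = 15/√53 = 2.0604
t = (x̄ - μ₀)/SE = (129.00 - 122)/2.0604 = 3.3974
Critical value: t_{0.025,52} = ±2.007
p-value ≈ 0.0013
Decision: reject H₀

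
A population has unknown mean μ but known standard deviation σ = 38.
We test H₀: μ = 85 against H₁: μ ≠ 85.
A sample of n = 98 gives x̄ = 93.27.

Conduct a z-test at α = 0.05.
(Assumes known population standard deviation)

Standard error: SE = σ/√n = 38/√98 = 3.8386
z-statistic: z = (x̄ - μ₀)/SE = (93.27 - 85)/3.8386 = 2.1544
Critical value: ±1.960
p-value = 0.0312
Decision: reject H₀

Answer: z = 2.1544, reject H₀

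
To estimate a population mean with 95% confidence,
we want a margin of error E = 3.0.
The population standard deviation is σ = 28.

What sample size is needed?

Answer: n = 335

Derivation:
z_0.025 = 1.960
n = (z×σ/E)² = (1.960×28/3.0)²
n = 334.6460
Round up: n = 335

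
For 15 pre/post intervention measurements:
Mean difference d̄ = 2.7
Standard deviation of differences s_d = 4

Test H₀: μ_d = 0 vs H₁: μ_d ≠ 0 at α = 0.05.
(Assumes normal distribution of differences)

Answer: t = 2.6143, reject H₀

Derivation:
df = n - 1 = 14
SE = s_d/√n = 4/√15 = 1.0328
t = d̄/SE = 2.7/1.0328 = 2.6143
Critical value: t_{0.025,14} = ±2.145
p-value ≈ 0.0204
Decision: reject H₀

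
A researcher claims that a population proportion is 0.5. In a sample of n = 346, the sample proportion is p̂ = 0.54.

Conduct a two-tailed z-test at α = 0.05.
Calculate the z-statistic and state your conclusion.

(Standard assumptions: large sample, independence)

Answer: z = 1.4881, fail to reject H₀

Derivation:
H₀: p = 0.5, H₁: p ≠ 0.5
Standard error: SE = √(p₀(1-p₀)/n) = √(0.5×0.5/346) = 0.026880
z-statistic: z = (p̂ - p₀)/SE = (0.54 - 0.5)/0.026880 = 1.4881
Critical value: z_0.025 = ±1.960
p-value = 0.1367
Decision: fail to reject H₀ at α = 0.05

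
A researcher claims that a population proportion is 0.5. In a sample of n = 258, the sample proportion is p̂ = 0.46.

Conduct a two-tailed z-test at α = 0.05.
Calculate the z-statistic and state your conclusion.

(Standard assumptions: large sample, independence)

Answer: z = -1.2850, fail to reject H₀

Derivation:
H₀: p = 0.5, H₁: p ≠ 0.5
Standard error: SE = √(p₀(1-p₀)/n) = √(0.5×0.5/258) = 0.031129
z-statistic: z = (p̂ - p₀)/SE = (0.46 - 0.5)/0.031129 = -1.2850
Critical value: z_0.025 = ±1.960
p-value = 0.1988
Decision: fail to reject H₀ at α = 0.05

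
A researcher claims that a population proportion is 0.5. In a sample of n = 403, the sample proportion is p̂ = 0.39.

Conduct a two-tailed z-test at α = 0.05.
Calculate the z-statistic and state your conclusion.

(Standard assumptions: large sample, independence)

H₀: p = 0.5, H₁: p ≠ 0.5
Standard error: SE = √(p₀(1-p₀)/n) = √(0.5×0.5/403) = 0.024907
z-statistic: z = (p̂ - p₀)/SE = (0.39 - 0.5)/0.024907 = -4.4164
Critical value: z_0.025 = ±1.960
p-value < 0.0001
Decision: reject H₀ at α = 0.05

Answer: z = -4.4164, reject H₀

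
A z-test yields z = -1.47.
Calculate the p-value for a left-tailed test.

Answer: p-value ≈ 0.0708

Derivation:
For z = -1.47:
p = P(Z < -1.47) = Φ(-1.47) = 0.0708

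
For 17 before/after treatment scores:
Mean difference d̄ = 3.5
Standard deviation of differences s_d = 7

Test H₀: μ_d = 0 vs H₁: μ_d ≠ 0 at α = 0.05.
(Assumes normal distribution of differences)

df = n - 1 = 16
SE = s_d/√n = 7/√17 = 1.6977
t = d̄/SE = 3.5/1.6977 = 2.0616
Critical value: t_{0.025,16} = ±2.120
p-value ≈ 0.0559
Decision: fail to reject H₀

Answer: t = 2.0616, fail to reject H₀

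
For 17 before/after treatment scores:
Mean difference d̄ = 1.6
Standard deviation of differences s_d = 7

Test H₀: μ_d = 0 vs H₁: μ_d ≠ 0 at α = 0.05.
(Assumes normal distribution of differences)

Answer: t = 0.9425, fail to reject H₀

Derivation:
df = n - 1 = 16
SE = s_d/√n = 7/√17 = 1.6977
t = d̄/SE = 1.6/1.6977 = 0.9425
Critical value: t_{0.025,16} = ±2.120
p-value ≈ 0.3600
Decision: fail to reject H₀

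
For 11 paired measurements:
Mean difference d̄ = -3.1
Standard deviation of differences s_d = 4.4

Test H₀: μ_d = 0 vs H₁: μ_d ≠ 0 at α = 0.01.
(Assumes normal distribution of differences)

Answer: t = -2.3368, fail to reject H₀

Derivation:
df = n - 1 = 10
SE = s_d/√n = 4.4/√11 = 1.3266
t = d̄/SE = -3.1/1.3266 = -2.3368
Critical value: t_{0.005,10} = ±3.169
p-value ≈ 0.0416
Decision: fail to reject H₀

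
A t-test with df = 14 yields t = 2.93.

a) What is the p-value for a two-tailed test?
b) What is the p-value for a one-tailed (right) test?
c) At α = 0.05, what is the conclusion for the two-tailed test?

Answer: a) 0.0110, b) 0.0055, c) reject H₀

Derivation:
Using t-distribution with df = 14:
a) Two-tailed: p = 2×P(T > 2.93) = 0.0110
b) One-tailed: p = P(T > 2.93) = 0.0055
c) 0.0110 < 0.05, reject H₀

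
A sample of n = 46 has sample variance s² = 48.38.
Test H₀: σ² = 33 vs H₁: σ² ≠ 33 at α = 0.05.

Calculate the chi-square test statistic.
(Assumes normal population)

Answer: χ² = 65.9727, reject H₀

Derivation:
df = n - 1 = 45
χ² = (n-1)s²/σ₀² = 45×48.38/33 = 65.9727
Critical values: χ²_{0.975,45} = 28.366, χ²_{0.025,45} = 65.410
Rejection region: χ² < 28.366 or χ² > 65.410
Decision: reject H₀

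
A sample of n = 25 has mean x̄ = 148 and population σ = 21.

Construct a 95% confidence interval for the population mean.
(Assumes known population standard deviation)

Answer: (139.7680, 156.2320)

Derivation:
Confidence level: 95%, α = 0.05
z_0.025 = 1.960
SE = σ/√n = 21/√25 = 4.2000
Margin of error = 1.960 × 4.2000 = 8.2320
CI: x̄ ± margin = 148 ± 8.2320
CI: (139.7680, 156.2320)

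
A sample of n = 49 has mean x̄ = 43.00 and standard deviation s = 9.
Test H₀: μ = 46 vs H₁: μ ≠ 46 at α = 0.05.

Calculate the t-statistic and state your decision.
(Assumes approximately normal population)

Answer: t = -2.3334, reject H₀

Derivation:
df = n - 1 = 48
SE = s/√n = 9/√49 = 1.2857
t = (x̄ - μ₀)/SE = (43.00 - 46)/1.2857 = -2.3334
Critical value: t_{0.025,48} = ±2.011
p-value ≈ 0.0239
Decision: reject H₀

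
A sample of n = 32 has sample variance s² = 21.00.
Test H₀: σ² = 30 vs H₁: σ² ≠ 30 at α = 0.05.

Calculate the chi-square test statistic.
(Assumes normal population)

Answer: χ² = 21.7000, fail to reject H₀

Derivation:
df = n - 1 = 31
χ² = (n-1)s²/σ₀² = 31×21.00/30 = 21.7000
Critical values: χ²_{0.975,31} = 17.539, χ²_{0.025,31} = 48.232
Rejection region: χ² < 17.539 or χ² > 48.232
Decision: fail to reject H₀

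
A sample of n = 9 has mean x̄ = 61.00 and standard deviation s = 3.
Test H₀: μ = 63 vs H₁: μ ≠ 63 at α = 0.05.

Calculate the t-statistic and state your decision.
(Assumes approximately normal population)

df = n - 1 = 8
SE = s/√n = 3/√9 = 1.0000
t = (x̄ - μ₀)/SE = (61.00 - 63)/1.0000 = -2.0000
Critical value: t_{0.025,8} = ±2.306
p-value ≈ 0.0805
Decision: fail to reject H₀

Answer: t = -2.0000, fail to reject H₀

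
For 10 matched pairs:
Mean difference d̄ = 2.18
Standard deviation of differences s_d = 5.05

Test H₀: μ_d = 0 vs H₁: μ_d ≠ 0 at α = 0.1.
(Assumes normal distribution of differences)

df = n - 1 = 9
SE = s_d/√n = 5.05/√10 = 1.5970
t = d̄/SE = 2.18/1.5970 = 1.3651
Critical value: t_{0.05,9} = ±1.833
p-value ≈ 0.2054
Decision: fail to reject H₀

Answer: t = 1.3651, fail to reject H₀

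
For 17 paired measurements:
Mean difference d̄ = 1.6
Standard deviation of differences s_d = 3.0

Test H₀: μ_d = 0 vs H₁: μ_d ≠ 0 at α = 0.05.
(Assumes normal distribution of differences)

df = n - 1 = 16
SE = s_d/√n = 3.0/√17 = 0.7276
t = d̄/SE = 1.6/0.7276 = 2.1990
Critical value: t_{0.025,16} = ±2.120
p-value ≈ 0.0429
Decision: reject H₀

Answer: t = 2.1990, reject H₀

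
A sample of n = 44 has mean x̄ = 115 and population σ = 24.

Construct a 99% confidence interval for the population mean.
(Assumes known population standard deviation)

Confidence level: 99%, α = 0.01
z_0.005 = 2.576
SE = σ/√n = 24/√44 = 3.6181
Margin of error = 2.576 × 3.6181 = 9.3202
CI: x̄ ± margin = 115 ± 9.3202
CI: (105.6798, 124.3202)

Answer: (105.6798, 124.3202)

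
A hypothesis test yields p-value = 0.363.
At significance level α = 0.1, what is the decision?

Compare p-value to α:
0.363 ≥ 0.1
Decision: fail to reject H₀

Answer: fail to reject H₀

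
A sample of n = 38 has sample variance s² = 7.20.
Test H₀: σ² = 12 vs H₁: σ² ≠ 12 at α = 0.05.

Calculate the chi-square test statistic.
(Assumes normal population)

df = n - 1 = 37
χ² = (n-1)s²/σ₀² = 37×7.20/12 = 22.2000
Critical values: χ²_{0.975,37} = 22.106, χ²_{0.025,37} = 55.668
Rejection region: χ² < 22.106 or χ² > 55.668
Decision: fail to reject H₀

Answer: χ² = 22.2000, fail to reject H₀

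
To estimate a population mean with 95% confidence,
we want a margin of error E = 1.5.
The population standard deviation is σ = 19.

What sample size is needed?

Answer: n = 617

Derivation:
z_0.025 = 1.960
n = (z×σ/E)² = (1.960×19/1.5)²
n = 616.3634
Round up: n = 617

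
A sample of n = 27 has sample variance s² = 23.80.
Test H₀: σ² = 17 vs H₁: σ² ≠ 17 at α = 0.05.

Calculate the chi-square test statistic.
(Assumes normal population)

df = n - 1 = 26
χ² = (n-1)s²/σ₀² = 26×23.80/17 = 36.4000
Critical values: χ²_{0.975,26} = 13.844, χ²_{0.025,26} = 41.923
Rejection region: χ² < 13.844 or χ² > 41.923
Decision: fail to reject H₀

Answer: χ² = 36.4000, fail to reject H₀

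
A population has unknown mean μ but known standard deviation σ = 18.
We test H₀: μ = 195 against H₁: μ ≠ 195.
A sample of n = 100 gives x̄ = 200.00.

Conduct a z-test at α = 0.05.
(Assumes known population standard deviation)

Answer: z = 2.7778, reject H₀

Derivation:
Standard error: SE = σ/√n = 18/√100 = 1.8000
z-statistic: z = (x̄ - μ₀)/SE = (200.00 - 195)/1.8000 = 2.7778
Critical value: ±1.960
p-value = 0.0055
Decision: reject H₀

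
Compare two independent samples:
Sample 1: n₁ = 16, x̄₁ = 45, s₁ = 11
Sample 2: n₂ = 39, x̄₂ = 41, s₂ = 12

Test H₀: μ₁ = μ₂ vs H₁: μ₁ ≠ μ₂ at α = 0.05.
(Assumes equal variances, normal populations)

Pooled variance: s²_p = [15×11² + 38×12²]/(53) = 137.4906
s_p = 11.7256
SE = s_p×√(1/n₁ + 1/n₂) = 11.7256×√(1/16 + 1/39) = 3.4812
t = (x̄₁ - x̄₂)/SE = (45 - 41)/3.4812 = 1.1490
df = 53, t-critical = ±2.006
Decision: fail to reject H₀

Answer: t = 1.1490, fail to reject H₀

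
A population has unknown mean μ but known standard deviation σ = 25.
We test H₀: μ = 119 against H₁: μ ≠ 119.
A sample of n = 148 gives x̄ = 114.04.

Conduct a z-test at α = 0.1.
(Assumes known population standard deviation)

Standard error: SE = σ/√n = 25/√148 = 2.0550
z-statistic: z = (x̄ - μ₀)/SE = (114.04 - 119)/2.0550 = -2.4136
Critical value: ±1.645
p-value = 0.0158
Decision: reject H₀

Answer: z = -2.4136, reject H₀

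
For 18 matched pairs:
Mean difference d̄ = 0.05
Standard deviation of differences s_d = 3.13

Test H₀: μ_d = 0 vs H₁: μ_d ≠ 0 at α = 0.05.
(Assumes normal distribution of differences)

df = n - 1 = 17
SE = s_d/√n = 3.13/√18 = 0.7377
t = d̄/SE = 0.05/0.7377 = 0.0678
Critical value: t_{0.025,17} = ±2.110
p-value ≈ 0.9467
Decision: fail to reject H₀

Answer: t = 0.0678, fail to reject H₀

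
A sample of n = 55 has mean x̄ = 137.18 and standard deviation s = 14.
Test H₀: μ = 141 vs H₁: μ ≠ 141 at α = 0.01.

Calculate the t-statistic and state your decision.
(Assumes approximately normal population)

Answer: t = -2.0235, fail to reject H₀

Derivation:
df = n - 1 = 54
SE = s/√n = 14/√55 = 1.8878
t = (x̄ - μ₀)/SE = (137.18 - 141)/1.8878 = -2.0235
Critical value: t_{0.005,54} = ±2.670
p-value ≈ 0.0480
Decision: fail to reject H₀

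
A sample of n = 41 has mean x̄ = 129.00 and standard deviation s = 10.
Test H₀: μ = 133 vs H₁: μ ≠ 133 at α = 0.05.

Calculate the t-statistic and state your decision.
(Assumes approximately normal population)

Answer: t = -2.5613, reject H₀

Derivation:
df = n - 1 = 40
SE = s/√n = 10/√41 = 1.5617
t = (x̄ - μ₀)/SE = (129.00 - 133)/1.5617 = -2.5613
Critical value: t_{0.025,40} = ±2.021
p-value ≈ 0.0143
Decision: reject H₀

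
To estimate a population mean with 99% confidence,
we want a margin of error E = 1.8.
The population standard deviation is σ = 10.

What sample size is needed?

Answer: n = 205

Derivation:
z_0.005 = 2.576
n = (z×σ/E)² = (2.576×10/1.8)²
n = 204.8079
Round up: n = 205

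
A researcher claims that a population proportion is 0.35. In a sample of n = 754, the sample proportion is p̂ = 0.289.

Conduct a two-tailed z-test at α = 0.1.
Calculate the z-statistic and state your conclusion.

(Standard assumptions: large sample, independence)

Answer: z = -3.5118, reject H₀

Derivation:
H₀: p = 0.35, H₁: p ≠ 0.35
Standard error: SE = √(p₀(1-p₀)/n) = √(0.35×0.65/754) = 0.017370
z-statistic: z = (p̂ - p₀)/SE = (0.289 - 0.35)/0.017370 = -3.5118
Critical value: z_0.05 = ±1.645
p-value = 0.0004
Decision: reject H₀ at α = 0.1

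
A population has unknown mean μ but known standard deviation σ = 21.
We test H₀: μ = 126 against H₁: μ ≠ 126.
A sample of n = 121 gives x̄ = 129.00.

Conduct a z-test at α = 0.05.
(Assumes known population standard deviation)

Answer: z = 1.5714, fail to reject H₀

Derivation:
Standard error: SE = σ/√n = 21/√121 = 1.9091
z-statistic: z = (x̄ - μ₀)/SE = (129.00 - 126)/1.9091 = 1.5714
Critical value: ±1.960
p-value = 0.1161
Decision: fail to reject H₀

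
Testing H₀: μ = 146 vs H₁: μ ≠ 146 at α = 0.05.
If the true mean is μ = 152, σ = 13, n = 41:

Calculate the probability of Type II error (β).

Answer: β ≈ 0.1598

Derivation:
SE = σ/√n = 13/√41 = 2.0303
Critical values: μ₀ ± z_0.025×SE = 146 ± 1.960×2.0303
Acceptance region: (142.0206, 149.9794)
Under H₁ (μ = 152): z_high = (149.9794 - 152)/2.0303 = -0.9952, z_low = (142.0206 - 152)/2.0303 = -4.9152
β = P(not reject | H₁) = Φ(-0.9952) - Φ(-4.9152) ≈ 0.1598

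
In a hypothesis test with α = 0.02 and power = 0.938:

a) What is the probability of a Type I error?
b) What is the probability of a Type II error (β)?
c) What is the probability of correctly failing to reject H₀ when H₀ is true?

Answer: a) 0.02, b) 0.062, c) 0.98

Derivation:
a) Type I error probability = α = 0.02
b) Power = P(reject H₀ | H₁ true) = 1 - β = 0.938, so Type II error probability = β = 1 - Power = 0.062
c) P(fail to reject H₀ | H₀ true) = 1 - α = 0.98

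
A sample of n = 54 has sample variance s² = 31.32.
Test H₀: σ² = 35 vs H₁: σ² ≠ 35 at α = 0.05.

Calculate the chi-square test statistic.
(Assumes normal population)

Answer: χ² = 47.4274, fail to reject H₀

Derivation:
df = n - 1 = 53
χ² = (n-1)s²/σ₀² = 53×31.32/35 = 47.4274
Critical values: χ²_{0.975,53} = 34.776, χ²_{0.025,53} = 75.002
Rejection region: χ² < 34.776 or χ² > 75.002
Decision: fail to reject H₀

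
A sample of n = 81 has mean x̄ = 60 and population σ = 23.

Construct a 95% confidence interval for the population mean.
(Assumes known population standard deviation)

Answer: (54.9910, 65.0090)

Derivation:
Confidence level: 95%, α = 0.05
z_0.025 = 1.960
SE = σ/√n = 23/√81 = 2.5556
Margin of error = 1.960 × 2.5556 = 5.0090
CI: x̄ ± margin = 60 ± 5.0090
CI: (54.9910, 65.0090)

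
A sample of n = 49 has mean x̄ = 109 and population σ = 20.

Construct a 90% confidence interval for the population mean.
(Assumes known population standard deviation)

Answer: (104.3001, 113.6999)

Derivation:
Confidence level: 90%, α = 0.1
z_0.05 = 1.645
SE = σ/√n = 20/√49 = 2.8571
Margin of error = 1.645 × 2.8571 = 4.6999
CI: x̄ ± margin = 109 ± 4.6999
CI: (104.3001, 113.6999)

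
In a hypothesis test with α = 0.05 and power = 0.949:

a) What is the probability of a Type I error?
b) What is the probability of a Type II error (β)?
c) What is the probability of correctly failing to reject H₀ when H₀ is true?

Answer: a) 0.05, b) 0.051, c) 0.95

Derivation:
a) Type I error probability = α = 0.05
b) Power = P(reject H₀ | H₁ true) = 1 - β = 0.949, so Type II error probability = β = 1 - Power = 0.051
c) P(fail to reject H₀ | H₀ true) = 1 - α = 0.95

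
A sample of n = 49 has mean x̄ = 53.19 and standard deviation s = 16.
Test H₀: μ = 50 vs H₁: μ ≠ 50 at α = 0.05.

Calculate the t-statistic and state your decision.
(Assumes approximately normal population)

df = n - 1 = 48
SE = s/√n = 16/√49 = 2.2857
t = (x̄ - μ₀)/SE = (53.19 - 50)/2.2857 = 1.3956
Critical value: t_{0.025,48} = ±2.011
p-value ≈ 0.1693
Decision: fail to reject H₀

Answer: t = 1.3956, fail to reject H₀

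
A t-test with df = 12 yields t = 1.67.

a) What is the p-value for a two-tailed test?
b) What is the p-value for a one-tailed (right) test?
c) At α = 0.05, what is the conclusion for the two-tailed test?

Using t-distribution with df = 12:
a) Two-tailed: p = 2×P(T > 1.67) = 0.1208
b) One-tailed: p = P(T > 1.67) = 0.0604
c) 0.1208 ≥ 0.05, fail to reject H₀

Answer: a) 0.1208, b) 0.0604, c) fail to reject H₀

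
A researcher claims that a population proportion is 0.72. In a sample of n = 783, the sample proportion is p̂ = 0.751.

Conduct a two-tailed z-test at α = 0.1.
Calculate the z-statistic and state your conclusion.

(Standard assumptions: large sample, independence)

H₀: p = 0.72, H₁: p ≠ 0.72
Standard error: SE = √(p₀(1-p₀)/n) = √(0.72×0.28/783) = 0.016046
z-statistic: z = (p̂ - p₀)/SE = (0.751 - 0.72)/0.016046 = 1.9319
Critical value: z_0.05 = ±1.645
p-value = 0.0534
Decision: reject H₀ at α = 0.1

Answer: z = 1.9319, reject H₀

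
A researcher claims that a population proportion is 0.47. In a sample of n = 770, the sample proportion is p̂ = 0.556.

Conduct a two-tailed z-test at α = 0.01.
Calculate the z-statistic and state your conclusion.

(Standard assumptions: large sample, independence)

Answer: z = 4.7815, reject H₀

Derivation:
H₀: p = 0.47, H₁: p ≠ 0.47
Standard error: SE = √(p₀(1-p₀)/n) = √(0.47×0.53/770) = 0.017986
z-statistic: z = (p̂ - p₀)/SE = (0.556 - 0.47)/0.017986 = 4.7815
Critical value: z_0.005 = ±2.576
p-value < 0.0001
Decision: reject H₀ at α = 0.01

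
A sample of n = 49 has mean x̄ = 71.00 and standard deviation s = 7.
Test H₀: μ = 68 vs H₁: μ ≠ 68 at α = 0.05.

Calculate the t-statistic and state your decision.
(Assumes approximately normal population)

df = n - 1 = 48
SE = s/√n = 7/√49 = 1.0000
t = (x̄ - μ₀)/SE = (71.00 - 68)/1.0000 = 3.0000
Critical value: t_{0.025,48} = ±2.011
p-value ≈ 0.0043
Decision: reject H₀

Answer: t = 3.0000, reject H₀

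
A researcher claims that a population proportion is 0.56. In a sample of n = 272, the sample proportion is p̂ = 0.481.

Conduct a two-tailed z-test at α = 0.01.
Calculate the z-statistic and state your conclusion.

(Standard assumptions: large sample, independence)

Answer: z = -2.6248, reject H₀

Derivation:
H₀: p = 0.56, H₁: p ≠ 0.56
Standard error: SE = √(p₀(1-p₀)/n) = √(0.56×0.44/272) = 0.030098
z-statistic: z = (p̂ - p₀)/SE = (0.481 - 0.56)/0.030098 = -2.6248
Critical value: z_0.005 = ±2.576
p-value = 0.0087
Decision: reject H₀ at α = 0.01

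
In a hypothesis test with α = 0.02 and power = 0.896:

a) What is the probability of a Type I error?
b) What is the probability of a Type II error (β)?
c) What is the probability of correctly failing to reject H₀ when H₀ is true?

a) Type I error probability = α = 0.02
b) Power = P(reject H₀ | H₁ true) = 1 - β = 0.896, so Type II error probability = β = 1 - Power = 0.104
c) P(fail to reject H₀ | H₀ true) = 1 - α = 0.98

Answer: a) 0.02, b) 0.104, c) 0.98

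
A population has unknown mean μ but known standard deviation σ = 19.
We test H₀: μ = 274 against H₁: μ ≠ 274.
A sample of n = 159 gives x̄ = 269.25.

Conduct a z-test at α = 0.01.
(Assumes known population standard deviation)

Answer: z = -3.1524, reject H₀

Derivation:
Standard error: SE = σ/√n = 19/√159 = 1.5068
z-statistic: z = (x̄ - μ₀)/SE = (269.25 - 274)/1.5068 = -3.1524
Critical value: ±2.576
p-value = 0.0016
Decision: reject H₀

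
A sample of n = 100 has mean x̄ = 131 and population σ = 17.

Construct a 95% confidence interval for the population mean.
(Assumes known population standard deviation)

Answer: (127.6680, 134.3320)

Derivation:
Confidence level: 95%, α = 0.05
z_0.025 = 1.960
SE = σ/√n = 17/√100 = 1.7000
Margin of error = 1.960 × 1.7000 = 3.3320
CI: x̄ ± margin = 131 ± 3.3320
CI: (127.6680, 134.3320)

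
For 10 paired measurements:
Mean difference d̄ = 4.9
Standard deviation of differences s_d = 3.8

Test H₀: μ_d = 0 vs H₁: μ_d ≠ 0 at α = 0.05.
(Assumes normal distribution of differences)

df = n - 1 = 9
SE = s_d/√n = 3.8/√10 = 1.2017
t = d̄/SE = 4.9/1.2017 = 4.0776
Critical value: t_{0.025,9} = ±2.262
p-value ≈ 0.0028
Decision: reject H₀

Answer: t = 4.0776, reject H₀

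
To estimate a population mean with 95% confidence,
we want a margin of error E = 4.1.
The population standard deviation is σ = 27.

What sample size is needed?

z_0.025 = 1.960
n = (z×σ/E)² = (1.960×27/4.1)²
n = 166.5988
Round up: n = 167

Answer: n = 167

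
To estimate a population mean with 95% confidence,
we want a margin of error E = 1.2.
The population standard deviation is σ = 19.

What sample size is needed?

z_0.025 = 1.960
n = (z×σ/E)² = (1.960×19/1.2)²
n = 963.0678
Round up: n = 964

Answer: n = 964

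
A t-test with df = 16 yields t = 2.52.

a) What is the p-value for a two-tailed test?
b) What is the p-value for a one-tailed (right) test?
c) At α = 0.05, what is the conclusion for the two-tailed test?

Using t-distribution with df = 16:
a) Two-tailed: p = 2×P(T > 2.52) = 0.0227
b) One-tailed: p = P(T > 2.52) = 0.0114
c) 0.0227 < 0.05, reject H₀

Answer: a) 0.0227, b) 0.0114, c) reject H₀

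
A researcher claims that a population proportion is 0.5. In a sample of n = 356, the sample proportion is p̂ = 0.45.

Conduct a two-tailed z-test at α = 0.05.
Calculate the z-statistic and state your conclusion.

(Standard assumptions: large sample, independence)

Answer: z = -1.8868, fail to reject H₀

Derivation:
H₀: p = 0.5, H₁: p ≠ 0.5
Standard error: SE = √(p₀(1-p₀)/n) = √(0.5×0.5/356) = 0.026500
z-statistic: z = (p̂ - p₀)/SE = (0.45 - 0.5)/0.026500 = -1.8868
Critical value: z_0.025 = ±1.960
p-value = 0.0592
Decision: fail to reject H₀ at α = 0.05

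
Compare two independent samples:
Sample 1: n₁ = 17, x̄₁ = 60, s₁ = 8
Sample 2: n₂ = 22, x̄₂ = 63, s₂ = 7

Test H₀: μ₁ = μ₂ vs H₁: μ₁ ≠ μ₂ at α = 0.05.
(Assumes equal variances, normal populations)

Answer: t = -1.2472, fail to reject H₀

Derivation:
Pooled variance: s²_p = [16×8² + 21×7²]/(37) = 55.4865
s_p = 7.4489
SE = s_p×√(1/n₁ + 1/n₂) = 7.4489×√(1/17 + 1/22) = 2.4054
t = (x̄₁ - x̄₂)/SE = (60 - 63)/2.4054 = -1.2472
df = 37, t-critical = ±2.026
Decision: fail to reject H₀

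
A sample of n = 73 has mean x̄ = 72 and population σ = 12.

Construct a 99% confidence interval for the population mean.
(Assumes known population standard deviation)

Confidence level: 99%, α = 0.01
z_0.005 = 2.576
SE = σ/√n = 12/√73 = 1.4045
Margin of error = 2.576 × 1.4045 = 3.6180
CI: x̄ ± margin = 72 ± 3.6180
CI: (68.3820, 75.6180)

Answer: (68.3820, 75.6180)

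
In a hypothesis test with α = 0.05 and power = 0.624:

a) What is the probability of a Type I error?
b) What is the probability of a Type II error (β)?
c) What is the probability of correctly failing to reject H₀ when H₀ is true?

a) Type I error probability = α = 0.05
b) Power = P(reject H₀ | H₁ true) = 1 - β = 0.624, so Type II error probability = β = 1 - Power = 0.376
c) P(fail to reject H₀ | H₀ true) = 1 - α = 0.95

Answer: a) 0.05, b) 0.376, c) 0.95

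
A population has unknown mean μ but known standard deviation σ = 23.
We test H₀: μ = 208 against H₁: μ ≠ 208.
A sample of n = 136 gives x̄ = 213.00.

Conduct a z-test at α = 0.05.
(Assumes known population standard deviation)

Answer: z = 2.5352, reject H₀

Derivation:
Standard error: SE = σ/√n = 23/√136 = 1.9722
z-statistic: z = (x̄ - μ₀)/SE = (213.00 - 208)/1.9722 = 2.5352
Critical value: ±1.960
p-value = 0.0112
Decision: reject H₀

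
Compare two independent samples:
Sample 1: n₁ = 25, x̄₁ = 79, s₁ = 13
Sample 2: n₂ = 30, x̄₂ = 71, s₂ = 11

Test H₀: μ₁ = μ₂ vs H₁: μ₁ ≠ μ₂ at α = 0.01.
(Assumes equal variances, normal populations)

Answer: t = 2.4727, fail to reject H₀

Derivation:
Pooled variance: s²_p = [24×13² + 29×11²]/(53) = 142.7358
s_p = 11.9472
SE = s_p×√(1/n₁ + 1/n₂) = 11.9472×√(1/25 + 1/30) = 3.2353
t = (x̄₁ - x̄₂)/SE = (79 - 71)/3.2353 = 2.4727
df = 53, t-critical = ±2.672
Decision: fail to reject H₀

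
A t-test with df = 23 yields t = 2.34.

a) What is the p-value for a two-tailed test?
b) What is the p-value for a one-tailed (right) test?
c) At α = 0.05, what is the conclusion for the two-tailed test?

Using t-distribution with df = 23:
a) Two-tailed: p = 2×P(T > 2.34) = 0.0283
b) One-tailed: p = P(T > 2.34) = 0.0142
c) 0.0283 < 0.05, reject H₀

Answer: a) 0.0283, b) 0.0142, c) reject H₀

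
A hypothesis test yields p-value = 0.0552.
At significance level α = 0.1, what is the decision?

Compare p-value to α:
0.0552 < 0.1
Decision: reject H₀

Answer: reject H₀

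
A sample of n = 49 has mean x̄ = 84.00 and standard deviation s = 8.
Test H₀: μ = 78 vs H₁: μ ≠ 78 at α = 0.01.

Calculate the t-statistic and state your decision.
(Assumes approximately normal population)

Answer: t = 5.2498, reject H₀

Derivation:
df = n - 1 = 48
SE = s/√n = 8/√49 = 1.1429
t = (x̄ - μ₀)/SE = (84.00 - 78)/1.1429 = 5.2498
Critical value: t_{0.005,48} = ±2.682
p-value < 0.0001
Decision: reject H₀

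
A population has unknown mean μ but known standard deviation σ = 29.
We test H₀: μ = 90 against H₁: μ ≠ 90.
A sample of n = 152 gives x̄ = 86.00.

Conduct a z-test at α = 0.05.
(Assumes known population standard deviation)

Standard error: SE = σ/√n = 29/√152 = 2.3522
z-statistic: z = (x̄ - μ₀)/SE = (86.00 - 90)/2.3522 = -1.7005
Critical value: ±1.960
p-value = 0.0890
Decision: fail to reject H₀

Answer: z = -1.7005, fail to reject H₀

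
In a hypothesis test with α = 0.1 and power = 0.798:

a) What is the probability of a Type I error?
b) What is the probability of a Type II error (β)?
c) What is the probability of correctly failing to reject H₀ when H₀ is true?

a) Type I error probability = α = 0.1
b) Power = P(reject H₀ | H₁ true) = 1 - β = 0.798, so Type II error probability = β = 1 - Power = 0.202
c) P(fail to reject H₀ | H₀ true) = 1 - α = 0.9

Answer: a) 0.1, b) 0.202, c) 0.9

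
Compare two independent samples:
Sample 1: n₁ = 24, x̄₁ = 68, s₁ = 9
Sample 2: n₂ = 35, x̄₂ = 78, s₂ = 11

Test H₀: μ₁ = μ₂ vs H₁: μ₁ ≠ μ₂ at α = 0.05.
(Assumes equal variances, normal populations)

Answer: t = -3.6847, reject H₀

Derivation:
Pooled variance: s²_p = [23×9² + 34×11²]/(57) = 104.8596
s_p = 10.2401
SE = s_p×√(1/n₁ + 1/n₂) = 10.2401×√(1/24 + 1/35) = 2.7139
t = (x̄₁ - x̄₂)/SE = (68 - 78)/2.7139 = -3.6847
df = 57, t-critical = ±2.002
Decision: reject H₀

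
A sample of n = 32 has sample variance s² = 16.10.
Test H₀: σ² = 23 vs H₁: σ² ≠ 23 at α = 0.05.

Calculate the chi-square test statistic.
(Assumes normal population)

Answer: χ² = 21.7000, fail to reject H₀

Derivation:
df = n - 1 = 31
χ² = (n-1)s²/σ₀² = 31×16.10/23 = 21.7000
Critical values: χ²_{0.975,31} = 17.539, χ²_{0.025,31} = 48.232
Rejection region: χ² < 17.539 or χ² > 48.232
Decision: fail to reject H₀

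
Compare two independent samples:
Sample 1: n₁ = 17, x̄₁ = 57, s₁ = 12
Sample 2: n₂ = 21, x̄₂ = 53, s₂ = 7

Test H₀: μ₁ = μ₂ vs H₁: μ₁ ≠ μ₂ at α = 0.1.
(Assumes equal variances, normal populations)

Pooled variance: s²_p = [16×12² + 20×7²]/(36) = 91.2222
s_p = 9.5510
SE = s_p×√(1/n₁ + 1/n₂) = 9.5510×√(1/17 + 1/21) = 3.1161
t = (x̄₁ - x̄₂)/SE = (57 - 53)/3.1161 = 1.2837
df = 36, t-critical = ±1.688
Decision: fail to reject H₀

Answer: t = 1.2837, fail to reject H₀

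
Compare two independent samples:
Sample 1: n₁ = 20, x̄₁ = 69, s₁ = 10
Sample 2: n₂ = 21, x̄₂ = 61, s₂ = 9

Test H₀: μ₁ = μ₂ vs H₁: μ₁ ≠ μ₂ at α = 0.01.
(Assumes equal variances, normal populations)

Pooled variance: s²_p = [19×10² + 20×9²]/(39) = 90.2564
s_p = 9.5003
SE = s_p×√(1/n₁ + 1/n₂) = 9.5003×√(1/20 + 1/21) = 2.9683
t = (x̄₁ - x̄₂)/SE = (69 - 61)/2.9683 = 2.6951
df = 39, t-critical = ±2.708
Decision: fail to reject H₀

Answer: t = 2.6951, fail to reject H₀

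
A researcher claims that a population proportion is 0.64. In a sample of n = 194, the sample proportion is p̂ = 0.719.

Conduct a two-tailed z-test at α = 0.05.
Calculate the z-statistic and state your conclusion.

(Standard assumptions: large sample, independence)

H₀: p = 0.64, H₁: p ≠ 0.64
Standard error: SE = √(p₀(1-p₀)/n) = √(0.64×0.36/194) = 0.034462
z-statistic: z = (p̂ - p₀)/SE = (0.719 - 0.64)/0.034462 = 2.2924
Critical value: z_0.025 = ±1.960
p-value = 0.0219
Decision: reject H₀ at α = 0.05

Answer: z = 2.2924, reject H₀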